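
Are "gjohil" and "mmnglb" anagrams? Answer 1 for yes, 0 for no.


Strings: "gjohil", "mmnglb"
Sorted first:  ghijlo
Sorted second: bglmmn
Differ at position 0: 'g' vs 'b' => not anagrams

0


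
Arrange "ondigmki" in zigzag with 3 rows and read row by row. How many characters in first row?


Zigzag "ondigmki" into 3 rows:
Placing characters:
  'o' => row 0
  'n' => row 1
  'd' => row 2
  'i' => row 1
  'g' => row 0
  'm' => row 1
  'k' => row 2
  'i' => row 1
Rows:
  Row 0: "og"
  Row 1: "nimi"
  Row 2: "dk"
First row length: 2

2


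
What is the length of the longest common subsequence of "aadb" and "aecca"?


LCS of "aadb" and "aecca"
DP table:
           a    e    c    c    a
      0    0    0    0    0    0
  a   0    1    1    1    1    1
  a   0    1    1    1    1    2
  d   0    1    1    1    1    2
  b   0    1    1    1    1    2
LCS length = dp[4][5] = 2

2


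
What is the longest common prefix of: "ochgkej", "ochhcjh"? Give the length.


Words: ochgkej, ochhcjh
  Position 0: all 'o' => match
  Position 1: all 'c' => match
  Position 2: all 'h' => match
  Position 3: ('g', 'h') => mismatch, stop
LCP = "och" (length 3)

3


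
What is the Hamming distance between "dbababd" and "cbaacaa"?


Comparing "dbababd" and "cbaacaa" position by position:
  Position 0: 'd' vs 'c' => differ
  Position 1: 'b' vs 'b' => same
  Position 2: 'a' vs 'a' => same
  Position 3: 'b' vs 'a' => differ
  Position 4: 'a' vs 'c' => differ
  Position 5: 'b' vs 'a' => differ
  Position 6: 'd' vs 'a' => differ
Total differences (Hamming distance): 5

5


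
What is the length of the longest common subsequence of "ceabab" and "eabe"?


LCS of "ceabab" and "eabe"
DP table:
           e    a    b    e
      0    0    0    0    0
  c   0    0    0    0    0
  e   0    1    1    1    1
  a   0    1    2    2    2
  b   0    1    2    3    3
  a   0    1    2    3    3
  b   0    1    2    3    3
LCS length = dp[6][4] = 3

3


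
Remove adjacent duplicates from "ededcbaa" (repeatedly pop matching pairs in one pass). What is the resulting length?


Input: ededcbaa
Stack-based adjacent duplicate removal:
  Read 'e': push. Stack: e
  Read 'd': push. Stack: ed
  Read 'e': push. Stack: ede
  Read 'd': push. Stack: eded
  Read 'c': push. Stack: ededc
  Read 'b': push. Stack: ededcb
  Read 'a': push. Stack: ededcba
  Read 'a': matches stack top 'a' => pop. Stack: ededcb
Final stack: "ededcb" (length 6)

6


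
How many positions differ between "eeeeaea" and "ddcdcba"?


Comparing "eeeeaea" and "ddcdcba" position by position:
  Position 0: 'e' vs 'd' => DIFFER
  Position 1: 'e' vs 'd' => DIFFER
  Position 2: 'e' vs 'c' => DIFFER
  Position 3: 'e' vs 'd' => DIFFER
  Position 4: 'a' vs 'c' => DIFFER
  Position 5: 'e' vs 'b' => DIFFER
  Position 6: 'a' vs 'a' => same
Positions that differ: 6

6


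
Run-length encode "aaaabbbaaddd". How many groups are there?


Input: aaaabbbaaddd
Scanning for consecutive runs:
  Group 1: 'a' x 4 (positions 0-3)
  Group 2: 'b' x 3 (positions 4-6)
  Group 3: 'a' x 2 (positions 7-8)
  Group 4: 'd' x 3 (positions 9-11)
Total groups: 4

4


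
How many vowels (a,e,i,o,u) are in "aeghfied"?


Input: aeghfied
Checking each character:
  'a' at position 0: vowel (running total: 1)
  'e' at position 1: vowel (running total: 2)
  'g' at position 2: consonant
  'h' at position 3: consonant
  'f' at position 4: consonant
  'i' at position 5: vowel (running total: 3)
  'e' at position 6: vowel (running total: 4)
  'd' at position 7: consonant
Total vowels: 4

4


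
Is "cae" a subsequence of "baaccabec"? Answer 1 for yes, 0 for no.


Check if "cae" is a subsequence of "baaccabec"
Greedy scan:
  Position 0 ('b'): no match needed
  Position 1 ('a'): no match needed
  Position 2 ('a'): no match needed
  Position 3 ('c'): matches sub[0] = 'c'
  Position 4 ('c'): no match needed
  Position 5 ('a'): matches sub[1] = 'a'
  Position 6 ('b'): no match needed
  Position 7 ('e'): matches sub[2] = 'e'
  Position 8 ('c'): no match needed
All 3 characters matched => is a subsequence

1


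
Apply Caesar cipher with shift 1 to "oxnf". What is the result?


Caesar cipher: shift "oxnf" by 1
  'o' (pos 14) + 1 = pos 15 = 'p'
  'x' (pos 23) + 1 = pos 24 = 'y'
  'n' (pos 13) + 1 = pos 14 = 'o'
  'f' (pos 5) + 1 = pos 6 = 'g'
Result: pyog

pyog


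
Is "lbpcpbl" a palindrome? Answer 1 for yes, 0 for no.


Input: lbpcpbl
Reversed: lbpcpbl
  Compare pos 0 ('l') with pos 6 ('l'): match
  Compare pos 1 ('b') with pos 5 ('b'): match
  Compare pos 2 ('p') with pos 4 ('p'): match
Result: palindrome

1


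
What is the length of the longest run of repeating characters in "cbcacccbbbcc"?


Input: "cbcacccbbbcc"
Scanning for longest run:
  Position 1 ('b'): new char, reset run to 1
  Position 2 ('c'): new char, reset run to 1
  Position 3 ('a'): new char, reset run to 1
  Position 4 ('c'): new char, reset run to 1
  Position 5 ('c'): continues run of 'c', length=2
  Position 6 ('c'): continues run of 'c', length=3
  Position 7 ('b'): new char, reset run to 1
  Position 8 ('b'): continues run of 'b', length=2
  Position 9 ('b'): continues run of 'b', length=3
  Position 10 ('c'): new char, reset run to 1
  Position 11 ('c'): continues run of 'c', length=2
Longest run: 'c' with length 3

3


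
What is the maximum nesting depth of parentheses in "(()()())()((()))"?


Input: "(()()())()((()))"
Tracking depth:
  Position 0 '(': depth becomes 1
  Position 1 '(': depth becomes 2
  Position 2 ')': depth becomes 1
  Position 3 '(': depth becomes 2
  Position 4 ')': depth becomes 1
  Position 5 '(': depth becomes 2
  Position 6 ')': depth becomes 1
  Position 7 ')': depth becomes 0
  Position 8 '(': depth becomes 1
  Position 9 ')': depth becomes 0
  Position 10 '(': depth becomes 1
  Position 11 '(': depth becomes 2
  Position 12 '(': depth becomes 3
  Position 13 ')': depth becomes 2
  Position 14 ')': depth becomes 1
  Position 15 ')': depth becomes 0
Maximum depth reached: 3

3


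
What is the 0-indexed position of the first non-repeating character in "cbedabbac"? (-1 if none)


Input: cbedabbac
Character frequencies:
  'a': 2
  'b': 3
  'c': 2
  'd': 1
  'e': 1
Scanning left to right for freq == 1:
  Position 0 ('c'): freq=2, skip
  Position 1 ('b'): freq=3, skip
  Position 2 ('e'): unique! => answer = 2

2


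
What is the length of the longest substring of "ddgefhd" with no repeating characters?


Input: "ddgefhd"
Sliding window (track last position of each char):
  Position 0 ('d'): window [0,0] length 1 -- new best
  Position 1 ('d'): repeat (last at 0), move window start to 1
  Position 1 ('d'): window [1,1] length 1
  Position 2 ('g'): window [1,2] length 2 -- new best
  Position 3 ('e'): window [1,3] length 3 -- new best
  Position 4 ('f'): window [1,4] length 4 -- new best
  Position 5 ('h'): window [1,5] length 5 -- new best
  Position 6 ('d'): repeat (last at 1), move window start to 2
  Position 6 ('d'): window [2,6] length 5
Longest substring with no repeats: "dgefh" with length 5

5


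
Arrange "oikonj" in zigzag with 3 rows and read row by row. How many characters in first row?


Zigzag "oikonj" into 3 rows:
Placing characters:
  'o' => row 0
  'i' => row 1
  'k' => row 2
  'o' => row 1
  'n' => row 0
  'j' => row 1
Rows:
  Row 0: "on"
  Row 1: "ioj"
  Row 2: "k"
First row length: 2

2


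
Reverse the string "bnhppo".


Input: bnhppo
Reading characters right to left:
  Position 5: 'o'
  Position 4: 'p'
  Position 3: 'p'
  Position 2: 'h'
  Position 1: 'n'
  Position 0: 'b'
Reversed: opphnb

opphnb


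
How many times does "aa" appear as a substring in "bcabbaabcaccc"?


Searching for "aa" in "bcabbaabcaccc"
Scanning each position:
  Position 0: "bc" => no
  Position 1: "ca" => no
  Position 2: "ab" => no
  Position 3: "bb" => no
  Position 4: "ba" => no
  Position 5: "aa" => MATCH
  Position 6: "ab" => no
  Position 7: "bc" => no
  Position 8: "ca" => no
  Position 9: "ac" => no
  Position 10: "cc" => no
  Position 11: "cc" => no
Total occurrences: 1

1


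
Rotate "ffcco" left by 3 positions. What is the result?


Input: "ffcco", rotate left by 3
First 3 characters: "ffc"
Remaining characters: "co"
Concatenate remaining + first: "co" + "ffc" = "coffc"

coffc


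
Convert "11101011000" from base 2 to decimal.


Input: "11101011000" in base 2
Positional expansion:
  Digit '1' (value 1) x 2^10 = 1024
  Digit '1' (value 1) x 2^9 = 512
  Digit '1' (value 1) x 2^8 = 256
  Digit '0' (value 0) x 2^7 = 0
  Digit '1' (value 1) x 2^6 = 64
  Digit '0' (value 0) x 2^5 = 0
  Digit '1' (value 1) x 2^4 = 16
  Digit '1' (value 1) x 2^3 = 8
  Digit '0' (value 0) x 2^2 = 0
  Digit '0' (value 0) x 2^1 = 0
  Digit '0' (value 0) x 2^0 = 0
Sum = 1880

1880


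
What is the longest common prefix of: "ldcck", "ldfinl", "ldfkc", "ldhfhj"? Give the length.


Words: ldcck, ldfinl, ldfkc, ldhfhj
  Position 0: all 'l' => match
  Position 1: all 'd' => match
  Position 2: ('c', 'f', 'f', 'h') => mismatch, stop
LCP = "ld" (length 2)

2


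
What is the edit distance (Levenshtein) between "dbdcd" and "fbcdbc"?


Computing edit distance: "dbdcd" -> "fbcdbc"
DP table:
           f    b    c    d    b    c
      0    1    2    3    4    5    6
  d   1    1    2    3    3    4    5
  b   2    2    1    2    3    3    4
  d   3    3    2    2    2    3    4
  c   4    4    3    2    3    3    3
  d   5    5    4    3    2    3    4
Edit distance = dp[5][6] = 4

4


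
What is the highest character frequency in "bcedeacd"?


Input: bcedeacd
Character counts:
  'a': 1
  'b': 1
  'c': 2
  'd': 2
  'e': 2
Maximum frequency: 2

2


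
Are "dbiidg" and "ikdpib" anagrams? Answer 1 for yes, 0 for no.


Strings: "dbiidg", "ikdpib"
Sorted first:  bddgii
Sorted second: bdiikp
Differ at position 2: 'd' vs 'i' => not anagrams

0


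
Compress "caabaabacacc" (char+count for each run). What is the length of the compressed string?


Input: caabaabacacc
Runs:
  'c' x 1 => "c1"
  'a' x 2 => "a2"
  'b' x 1 => "b1"
  'a' x 2 => "a2"
  'b' x 1 => "b1"
  'a' x 1 => "a1"
  'c' x 1 => "c1"
  'a' x 1 => "a1"
  'c' x 2 => "c2"
Compressed: "c1a2b1a2b1a1c1a1c2"
Compressed length: 18

18


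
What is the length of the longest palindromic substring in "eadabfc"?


Input: "eadabfc"
Checking substrings for palindromes:
  [1:4] "ada" (len 3) => palindrome
Longest palindromic substring: "ada" with length 3

3


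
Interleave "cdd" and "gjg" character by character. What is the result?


Interleaving "cdd" and "gjg":
  Position 0: 'c' from first, 'g' from second => "cg"
  Position 1: 'd' from first, 'j' from second => "dj"
  Position 2: 'd' from first, 'g' from second => "dg"
Result: cgdjdg

cgdjdg


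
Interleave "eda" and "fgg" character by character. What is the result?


Interleaving "eda" and "fgg":
  Position 0: 'e' from first, 'f' from second => "ef"
  Position 1: 'd' from first, 'g' from second => "dg"
  Position 2: 'a' from first, 'g' from second => "ag"
Result: efdgag

efdgag


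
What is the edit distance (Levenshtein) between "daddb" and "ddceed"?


Computing edit distance: "daddb" -> "ddceed"
DP table:
           d    d    c    e    e    d
      0    1    2    3    4    5    6
  d   1    0    1    2    3    4    5
  a   2    1    1    2    3    4    5
  d   3    2    1    2    3    4    4
  d   4    3    2    2    3    4    4
  b   5    4    3    3    3    4    5
Edit distance = dp[5][6] = 5

5


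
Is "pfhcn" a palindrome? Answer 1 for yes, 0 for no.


Input: pfhcn
Reversed: nchfp
  Compare pos 0 ('p') with pos 4 ('n'): MISMATCH
  Compare pos 1 ('f') with pos 3 ('c'): MISMATCH
Result: not a palindrome

0


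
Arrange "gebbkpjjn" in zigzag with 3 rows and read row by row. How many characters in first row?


Zigzag "gebbkpjjn" into 3 rows:
Placing characters:
  'g' => row 0
  'e' => row 1
  'b' => row 2
  'b' => row 1
  'k' => row 0
  'p' => row 1
  'j' => row 2
  'j' => row 1
  'n' => row 0
Rows:
  Row 0: "gkn"
  Row 1: "ebpj"
  Row 2: "bj"
First row length: 3

3


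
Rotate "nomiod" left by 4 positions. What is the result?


Input: "nomiod", rotate left by 4
First 4 characters: "nomi"
Remaining characters: "od"
Concatenate remaining + first: "od" + "nomi" = "odnomi"

odnomi


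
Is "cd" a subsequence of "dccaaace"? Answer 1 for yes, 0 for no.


Check if "cd" is a subsequence of "dccaaace"
Greedy scan:
  Position 0 ('d'): no match needed
  Position 1 ('c'): matches sub[0] = 'c'
  Position 2 ('c'): no match needed
  Position 3 ('a'): no match needed
  Position 4 ('a'): no match needed
  Position 5 ('a'): no match needed
  Position 6 ('c'): no match needed
  Position 7 ('e'): no match needed
Only matched 1/2 characters => not a subsequence

0


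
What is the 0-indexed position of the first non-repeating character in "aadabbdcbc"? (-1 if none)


Input: aadabbdcbc
Character frequencies:
  'a': 3
  'b': 3
  'c': 2
  'd': 2
Scanning left to right for freq == 1:
  Position 0 ('a'): freq=3, skip
  Position 1 ('a'): freq=3, skip
  Position 2 ('d'): freq=2, skip
  Position 3 ('a'): freq=3, skip
  Position 4 ('b'): freq=3, skip
  Position 5 ('b'): freq=3, skip
  Position 6 ('d'): freq=2, skip
  Position 7 ('c'): freq=2, skip
  Position 8 ('b'): freq=3, skip
  Position 9 ('c'): freq=2, skip
  No unique character found => answer = -1

-1


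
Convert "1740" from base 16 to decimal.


Input: "1740" in base 16
Positional expansion:
  Digit '1' (value 1) x 16^3 = 4096
  Digit '7' (value 7) x 16^2 = 1792
  Digit '4' (value 4) x 16^1 = 64
  Digit '0' (value 0) x 16^0 = 0
Sum = 5952

5952


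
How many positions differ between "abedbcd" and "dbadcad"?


Comparing "abedbcd" and "dbadcad" position by position:
  Position 0: 'a' vs 'd' => DIFFER
  Position 1: 'b' vs 'b' => same
  Position 2: 'e' vs 'a' => DIFFER
  Position 3: 'd' vs 'd' => same
  Position 4: 'b' vs 'c' => DIFFER
  Position 5: 'c' vs 'a' => DIFFER
  Position 6: 'd' vs 'd' => same
Positions that differ: 4

4


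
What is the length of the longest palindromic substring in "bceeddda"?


Input: "bceeddda"
Checking substrings for palindromes:
  [4:7] "ddd" (len 3) => palindrome
  [2:4] "ee" (len 2) => palindrome
  [4:6] "dd" (len 2) => palindrome
  [5:7] "dd" (len 2) => palindrome
Longest palindromic substring: "ddd" with length 3

3


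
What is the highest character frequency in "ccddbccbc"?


Input: ccddbccbc
Character counts:
  'b': 2
  'c': 5
  'd': 2
Maximum frequency: 5

5


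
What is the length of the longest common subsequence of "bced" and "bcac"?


LCS of "bced" and "bcac"
DP table:
           b    c    a    c
      0    0    0    0    0
  b   0    1    1    1    1
  c   0    1    2    2    2
  e   0    1    2    2    2
  d   0    1    2    2    2
LCS length = dp[4][4] = 2

2


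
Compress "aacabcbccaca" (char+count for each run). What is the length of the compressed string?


Input: aacabcbccaca
Runs:
  'a' x 2 => "a2"
  'c' x 1 => "c1"
  'a' x 1 => "a1"
  'b' x 1 => "b1"
  'c' x 1 => "c1"
  'b' x 1 => "b1"
  'c' x 2 => "c2"
  'a' x 1 => "a1"
  'c' x 1 => "c1"
  'a' x 1 => "a1"
Compressed: "a2c1a1b1c1b1c2a1c1a1"
Compressed length: 20

20


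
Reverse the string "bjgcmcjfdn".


Input: bjgcmcjfdn
Reading characters right to left:
  Position 9: 'n'
  Position 8: 'd'
  Position 7: 'f'
  Position 6: 'j'
  Position 5: 'c'
  Position 4: 'm'
  Position 3: 'c'
  Position 2: 'g'
  Position 1: 'j'
  Position 0: 'b'
Reversed: ndfjcmcgjb

ndfjcmcgjb


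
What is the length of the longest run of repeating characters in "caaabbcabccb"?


Input: "caaabbcabccb"
Scanning for longest run:
  Position 1 ('a'): new char, reset run to 1
  Position 2 ('a'): continues run of 'a', length=2
  Position 3 ('a'): continues run of 'a', length=3
  Position 4 ('b'): new char, reset run to 1
  Position 5 ('b'): continues run of 'b', length=2
  Position 6 ('c'): new char, reset run to 1
  Position 7 ('a'): new char, reset run to 1
  Position 8 ('b'): new char, reset run to 1
  Position 9 ('c'): new char, reset run to 1
  Position 10 ('c'): continues run of 'c', length=2
  Position 11 ('b'): new char, reset run to 1
Longest run: 'a' with length 3

3


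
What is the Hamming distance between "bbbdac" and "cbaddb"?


Comparing "bbbdac" and "cbaddb" position by position:
  Position 0: 'b' vs 'c' => differ
  Position 1: 'b' vs 'b' => same
  Position 2: 'b' vs 'a' => differ
  Position 3: 'd' vs 'd' => same
  Position 4: 'a' vs 'd' => differ
  Position 5: 'c' vs 'b' => differ
Total differences (Hamming distance): 4

4


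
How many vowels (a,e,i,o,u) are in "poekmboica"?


Input: poekmboica
Checking each character:
  'p' at position 0: consonant
  'o' at position 1: vowel (running total: 1)
  'e' at position 2: vowel (running total: 2)
  'k' at position 3: consonant
  'm' at position 4: consonant
  'b' at position 5: consonant
  'o' at position 6: vowel (running total: 3)
  'i' at position 7: vowel (running total: 4)
  'c' at position 8: consonant
  'a' at position 9: vowel (running total: 5)
Total vowels: 5

5


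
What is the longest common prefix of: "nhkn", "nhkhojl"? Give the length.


Words: nhkn, nhkhojl
  Position 0: all 'n' => match
  Position 1: all 'h' => match
  Position 2: all 'k' => match
  Position 3: ('n', 'h') => mismatch, stop
LCP = "nhk" (length 3)

3


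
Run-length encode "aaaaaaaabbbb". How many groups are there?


Input: aaaaaaaabbbb
Scanning for consecutive runs:
  Group 1: 'a' x 8 (positions 0-7)
  Group 2: 'b' x 4 (positions 8-11)
Total groups: 2

2


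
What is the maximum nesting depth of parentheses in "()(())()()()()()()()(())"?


Input: "()(())()()()()()()()(())"
Tracking depth:
  Position 0 '(': depth becomes 1
  Position 1 ')': depth becomes 0
  Position 2 '(': depth becomes 1
  Position 3 '(': depth becomes 2
  Position 4 ')': depth becomes 1
  Position 5 ')': depth becomes 0
  Position 6 '(': depth becomes 1
  Position 7 ')': depth becomes 0
  Position 8 '(': depth becomes 1
  Position 9 ')': depth becomes 0
  Position 10 '(': depth becomes 1
  Position 11 ')': depth becomes 0
  Position 12 '(': depth becomes 1
  Position 13 ')': depth becomes 0
  Position 14 '(': depth becomes 1
  Position 15 ')': depth becomes 0
  Position 16 '(': depth becomes 1
  Position 17 ')': depth becomes 0
  Position 18 '(': depth becomes 1
  Position 19 ')': depth becomes 0
  Position 20 '(': depth becomes 1
  Position 21 '(': depth becomes 2
  Position 22 ')': depth becomes 1
  Position 23 ')': depth becomes 0
Maximum depth reached: 2

2


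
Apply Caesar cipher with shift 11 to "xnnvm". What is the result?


Caesar cipher: shift "xnnvm" by 11
  'x' (pos 23) + 11 = pos 8 = 'i'
  'n' (pos 13) + 11 = pos 24 = 'y'
  'n' (pos 13) + 11 = pos 24 = 'y'
  'v' (pos 21) + 11 = pos 6 = 'g'
  'm' (pos 12) + 11 = pos 23 = 'x'
Result: iyygx

iyygx


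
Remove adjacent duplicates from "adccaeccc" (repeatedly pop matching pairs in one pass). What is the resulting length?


Input: adccaeccc
Stack-based adjacent duplicate removal:
  Read 'a': push. Stack: a
  Read 'd': push. Stack: ad
  Read 'c': push. Stack: adc
  Read 'c': matches stack top 'c' => pop. Stack: ad
  Read 'a': push. Stack: ada
  Read 'e': push. Stack: adae
  Read 'c': push. Stack: adaec
  Read 'c': matches stack top 'c' => pop. Stack: adae
  Read 'c': push. Stack: adaec
Final stack: "adaec" (length 5)

5


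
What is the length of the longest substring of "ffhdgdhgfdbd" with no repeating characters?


Input: "ffhdgdhgfdbd"
Sliding window (track last position of each char):
  Position 0 ('f'): window [0,0] length 1 -- new best
  Position 1 ('f'): repeat (last at 0), move window start to 1
  Position 1 ('f'): window [1,1] length 1
  Position 2 ('h'): window [1,2] length 2 -- new best
  Position 3 ('d'): window [1,3] length 3 -- new best
  Position 4 ('g'): window [1,4] length 4 -- new best
  Position 5 ('d'): repeat (last at 3), move window start to 4
  Position 5 ('d'): window [4,5] length 2
  Position 6 ('h'): window [4,6] length 3
  Position 7 ('g'): repeat (last at 4), move window start to 5
  Position 7 ('g'): window [5,7] length 3
  Position 8 ('f'): window [5,8] length 4
  Position 9 ('d'): repeat (last at 5), move window start to 6
  Position 9 ('d'): window [6,9] length 4
  Position 10 ('b'): window [6,10] length 5 -- new best
  Position 11 ('d'): repeat (last at 9), move window start to 10
  Position 11 ('d'): window [10,11] length 2
Longest substring with no repeats: "hgfdb" with length 5

5


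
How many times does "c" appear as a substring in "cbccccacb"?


Searching for "c" in "cbccccacb"
Scanning each position:
  Position 0: "c" => MATCH
  Position 1: "b" => no
  Position 2: "c" => MATCH
  Position 3: "c" => MATCH
  Position 4: "c" => MATCH
  Position 5: "c" => MATCH
  Position 6: "a" => no
  Position 7: "c" => MATCH
  Position 8: "b" => no
Total occurrences: 6

6


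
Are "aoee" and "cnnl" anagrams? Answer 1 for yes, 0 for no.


Strings: "aoee", "cnnl"
Sorted first:  aeeo
Sorted second: clnn
Differ at position 0: 'a' vs 'c' => not anagrams

0


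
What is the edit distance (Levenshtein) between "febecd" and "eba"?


Computing edit distance: "febecd" -> "eba"
DP table:
           e    b    a
      0    1    2    3
  f   1    1    2    3
  e   2    1    2    3
  b   3    2    1    2
  e   4    3    2    2
  c   5    4    3    3
  d   6    5    4    4
Edit distance = dp[6][3] = 4

4


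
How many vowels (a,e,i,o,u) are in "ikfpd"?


Input: ikfpd
Checking each character:
  'i' at position 0: vowel (running total: 1)
  'k' at position 1: consonant
  'f' at position 2: consonant
  'p' at position 3: consonant
  'd' at position 4: consonant
Total vowels: 1

1


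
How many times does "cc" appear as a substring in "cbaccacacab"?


Searching for "cc" in "cbaccacacab"
Scanning each position:
  Position 0: "cb" => no
  Position 1: "ba" => no
  Position 2: "ac" => no
  Position 3: "cc" => MATCH
  Position 4: "ca" => no
  Position 5: "ac" => no
  Position 6: "ca" => no
  Position 7: "ac" => no
  Position 8: "ca" => no
  Position 9: "ab" => no
Total occurrences: 1

1


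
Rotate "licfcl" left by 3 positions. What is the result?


Input: "licfcl", rotate left by 3
First 3 characters: "lic"
Remaining characters: "fcl"
Concatenate remaining + first: "fcl" + "lic" = "fcllic"

fcllic


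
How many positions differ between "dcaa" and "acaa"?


Comparing "dcaa" and "acaa" position by position:
  Position 0: 'd' vs 'a' => DIFFER
  Position 1: 'c' vs 'c' => same
  Position 2: 'a' vs 'a' => same
  Position 3: 'a' vs 'a' => same
Positions that differ: 1

1


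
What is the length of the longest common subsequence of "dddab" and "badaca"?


LCS of "dddab" and "badaca"
DP table:
           b    a    d    a    c    a
      0    0    0    0    0    0    0
  d   0    0    0    1    1    1    1
  d   0    0    0    1    1    1    1
  d   0    0    0    1    1    1    1
  a   0    0    1    1    2    2    2
  b   0    1    1    1    2    2    2
LCS length = dp[5][6] = 2

2


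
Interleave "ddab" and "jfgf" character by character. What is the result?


Interleaving "ddab" and "jfgf":
  Position 0: 'd' from first, 'j' from second => "dj"
  Position 1: 'd' from first, 'f' from second => "df"
  Position 2: 'a' from first, 'g' from second => "ag"
  Position 3: 'b' from first, 'f' from second => "bf"
Result: djdfagbf

djdfagbf


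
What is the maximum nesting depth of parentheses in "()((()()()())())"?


Input: "()((()()()())())"
Tracking depth:
  Position 0 '(': depth becomes 1
  Position 1 ')': depth becomes 0
  Position 2 '(': depth becomes 1
  Position 3 '(': depth becomes 2
  Position 4 '(': depth becomes 3
  Position 5 ')': depth becomes 2
  Position 6 '(': depth becomes 3
  Position 7 ')': depth becomes 2
  Position 8 '(': depth becomes 3
  Position 9 ')': depth becomes 2
  Position 10 '(': depth becomes 3
  Position 11 ')': depth becomes 2
  Position 12 ')': depth becomes 1
  Position 13 '(': depth becomes 2
  Position 14 ')': depth becomes 1
  Position 15 ')': depth becomes 0
Maximum depth reached: 3

3


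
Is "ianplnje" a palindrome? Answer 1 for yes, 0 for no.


Input: ianplnje
Reversed: ejnlpnai
  Compare pos 0 ('i') with pos 7 ('e'): MISMATCH
  Compare pos 1 ('a') with pos 6 ('j'): MISMATCH
  Compare pos 2 ('n') with pos 5 ('n'): match
  Compare pos 3 ('p') with pos 4 ('l'): MISMATCH
Result: not a palindrome

0


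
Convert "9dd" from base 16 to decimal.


Input: "9dd" in base 16
Positional expansion:
  Digit '9' (value 9) x 16^2 = 2304
  Digit 'd' (value 13) x 16^1 = 208
  Digit 'd' (value 13) x 16^0 = 13
Sum = 2525

2525


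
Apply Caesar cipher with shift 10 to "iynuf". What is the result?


Caesar cipher: shift "iynuf" by 10
  'i' (pos 8) + 10 = pos 18 = 's'
  'y' (pos 24) + 10 = pos 8 = 'i'
  'n' (pos 13) + 10 = pos 23 = 'x'
  'u' (pos 20) + 10 = pos 4 = 'e'
  'f' (pos 5) + 10 = pos 15 = 'p'
Result: sixep

sixep


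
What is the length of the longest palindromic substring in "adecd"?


Input: "adecd"
Checking substrings for palindromes:
  No multi-char palindromic substrings found
Longest palindromic substring: "a" with length 1

1


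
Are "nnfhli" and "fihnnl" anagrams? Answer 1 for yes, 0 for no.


Strings: "nnfhli", "fihnnl"
Sorted first:  fhilnn
Sorted second: fhilnn
Sorted forms match => anagrams

1


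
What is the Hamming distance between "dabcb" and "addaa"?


Comparing "dabcb" and "addaa" position by position:
  Position 0: 'd' vs 'a' => differ
  Position 1: 'a' vs 'd' => differ
  Position 2: 'b' vs 'd' => differ
  Position 3: 'c' vs 'a' => differ
  Position 4: 'b' vs 'a' => differ
Total differences (Hamming distance): 5

5


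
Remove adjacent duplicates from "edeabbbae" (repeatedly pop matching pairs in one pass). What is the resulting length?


Input: edeabbbae
Stack-based adjacent duplicate removal:
  Read 'e': push. Stack: e
  Read 'd': push. Stack: ed
  Read 'e': push. Stack: ede
  Read 'a': push. Stack: edea
  Read 'b': push. Stack: edeab
  Read 'b': matches stack top 'b' => pop. Stack: edea
  Read 'b': push. Stack: edeab
  Read 'a': push. Stack: edeaba
  Read 'e': push. Stack: edeabae
Final stack: "edeabae" (length 7)

7


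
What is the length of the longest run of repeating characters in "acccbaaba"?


Input: "acccbaaba"
Scanning for longest run:
  Position 1 ('c'): new char, reset run to 1
  Position 2 ('c'): continues run of 'c', length=2
  Position 3 ('c'): continues run of 'c', length=3
  Position 4 ('b'): new char, reset run to 1
  Position 5 ('a'): new char, reset run to 1
  Position 6 ('a'): continues run of 'a', length=2
  Position 7 ('b'): new char, reset run to 1
  Position 8 ('a'): new char, reset run to 1
Longest run: 'c' with length 3

3


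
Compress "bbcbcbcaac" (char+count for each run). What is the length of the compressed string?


Input: bbcbcbcaac
Runs:
  'b' x 2 => "b2"
  'c' x 1 => "c1"
  'b' x 1 => "b1"
  'c' x 1 => "c1"
  'b' x 1 => "b1"
  'c' x 1 => "c1"
  'a' x 2 => "a2"
  'c' x 1 => "c1"
Compressed: "b2c1b1c1b1c1a2c1"
Compressed length: 16

16


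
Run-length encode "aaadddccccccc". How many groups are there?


Input: aaadddccccccc
Scanning for consecutive runs:
  Group 1: 'a' x 3 (positions 0-2)
  Group 2: 'd' x 3 (positions 3-5)
  Group 3: 'c' x 7 (positions 6-12)
Total groups: 3

3


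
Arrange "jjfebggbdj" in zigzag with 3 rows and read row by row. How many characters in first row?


Zigzag "jjfebggbdj" into 3 rows:
Placing characters:
  'j' => row 0
  'j' => row 1
  'f' => row 2
  'e' => row 1
  'b' => row 0
  'g' => row 1
  'g' => row 2
  'b' => row 1
  'd' => row 0
  'j' => row 1
Rows:
  Row 0: "jbd"
  Row 1: "jegbj"
  Row 2: "fg"
First row length: 3

3


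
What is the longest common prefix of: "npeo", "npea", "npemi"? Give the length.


Words: npeo, npea, npemi
  Position 0: all 'n' => match
  Position 1: all 'p' => match
  Position 2: all 'e' => match
  Position 3: ('o', 'a', 'm') => mismatch, stop
LCP = "npe" (length 3)

3


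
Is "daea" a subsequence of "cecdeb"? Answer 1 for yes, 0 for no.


Check if "daea" is a subsequence of "cecdeb"
Greedy scan:
  Position 0 ('c'): no match needed
  Position 1 ('e'): no match needed
  Position 2 ('c'): no match needed
  Position 3 ('d'): matches sub[0] = 'd'
  Position 4 ('e'): no match needed
  Position 5 ('b'): no match needed
Only matched 1/4 characters => not a subsequence

0


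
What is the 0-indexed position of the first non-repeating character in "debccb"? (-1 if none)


Input: debccb
Character frequencies:
  'b': 2
  'c': 2
  'd': 1
  'e': 1
Scanning left to right for freq == 1:
  Position 0 ('d'): unique! => answer = 0

0


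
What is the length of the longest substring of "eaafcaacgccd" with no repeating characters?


Input: "eaafcaacgccd"
Sliding window (track last position of each char):
  Position 0 ('e'): window [0,0] length 1 -- new best
  Position 1 ('a'): window [0,1] length 2 -- new best
  Position 2 ('a'): repeat (last at 1), move window start to 2
  Position 2 ('a'): window [2,2] length 1
  Position 3 ('f'): window [2,3] length 2
  Position 4 ('c'): window [2,4] length 3 -- new best
  Position 5 ('a'): repeat (last at 2), move window start to 3
  Position 5 ('a'): window [3,5] length 3
  Position 6 ('a'): repeat (last at 5), move window start to 6
  Position 6 ('a'): window [6,6] length 1
  Position 7 ('c'): window [6,7] length 2
  Position 8 ('g'): window [6,8] length 3
  Position 9 ('c'): repeat (last at 7), move window start to 8
  Position 9 ('c'): window [8,9] length 2
  Position 10 ('c'): repeat (last at 9), move window start to 10
  Position 10 ('c'): window [10,10] length 1
  Position 11 ('d'): window [10,11] length 2
Longest substring with no repeats: "afc" with length 3

3


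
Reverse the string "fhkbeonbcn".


Input: fhkbeonbcn
Reading characters right to left:
  Position 9: 'n'
  Position 8: 'c'
  Position 7: 'b'
  Position 6: 'n'
  Position 5: 'o'
  Position 4: 'e'
  Position 3: 'b'
  Position 2: 'k'
  Position 1: 'h'
  Position 0: 'f'
Reversed: ncbnoebkhf

ncbnoebkhf


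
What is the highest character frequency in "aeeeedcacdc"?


Input: aeeeedcacdc
Character counts:
  'a': 2
  'c': 3
  'd': 2
  'e': 4
Maximum frequency: 4

4


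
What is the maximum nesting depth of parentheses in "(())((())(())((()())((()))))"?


Input: "(())((())(())((()())((()))))"
Tracking depth:
  Position 0 '(': depth becomes 1
  Position 1 '(': depth becomes 2
  Position 2 ')': depth becomes 1
  Position 3 ')': depth becomes 0
  Position 4 '(': depth becomes 1
  Position 5 '(': depth becomes 2
  Position 6 '(': depth becomes 3
  Position 7 ')': depth becomes 2
  Position 8 ')': depth becomes 1
  Position 9 '(': depth becomes 2
  Position 10 '(': depth becomes 3
  Position 11 ')': depth becomes 2
  Position 12 ')': depth becomes 1
  Position 13 '(': depth becomes 2
  Position 14 '(': depth becomes 3
  Position 15 '(': depth becomes 4
  Position 16 ')': depth becomes 3
  Position 17 '(': depth becomes 4
  Position 18 ')': depth becomes 3
  Position 19 ')': depth becomes 2
  Position 20 '(': depth becomes 3
  Position 21 '(': depth becomes 4
  Position 22 '(': depth becomes 5
  Position 23 ')': depth becomes 4
  Position 24 ')': depth becomes 3
  Position 25 ')': depth becomes 2
  Position 26 ')': depth becomes 1
  Position 27 ')': depth becomes 0
Maximum depth reached: 5

5


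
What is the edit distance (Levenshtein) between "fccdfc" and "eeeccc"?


Computing edit distance: "fccdfc" -> "eeeccc"
DP table:
           e    e    e    c    c    c
      0    1    2    3    4    5    6
  f   1    1    2    3    4    5    6
  c   2    2    2    3    3    4    5
  c   3    3    3    3    3    3    4
  d   4    4    4    4    4    4    4
  f   5    5    5    5    5    5    5
  c   6    6    6    6    5    5    5
Edit distance = dp[6][6] = 5

5


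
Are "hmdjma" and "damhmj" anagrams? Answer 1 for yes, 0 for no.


Strings: "hmdjma", "damhmj"
Sorted first:  adhjmm
Sorted second: adhjmm
Sorted forms match => anagrams

1


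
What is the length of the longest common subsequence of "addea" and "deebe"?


LCS of "addea" and "deebe"
DP table:
           d    e    e    b    e
      0    0    0    0    0    0
  a   0    0    0    0    0    0
  d   0    1    1    1    1    1
  d   0    1    1    1    1    1
  e   0    1    2    2    2    2
  a   0    1    2    2    2    2
LCS length = dp[5][5] = 2

2


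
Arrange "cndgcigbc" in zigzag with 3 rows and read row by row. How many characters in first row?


Zigzag "cndgcigbc" into 3 rows:
Placing characters:
  'c' => row 0
  'n' => row 1
  'd' => row 2
  'g' => row 1
  'c' => row 0
  'i' => row 1
  'g' => row 2
  'b' => row 1
  'c' => row 0
Rows:
  Row 0: "ccc"
  Row 1: "ngib"
  Row 2: "dg"
First row length: 3

3


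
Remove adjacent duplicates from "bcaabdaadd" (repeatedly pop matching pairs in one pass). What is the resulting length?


Input: bcaabdaadd
Stack-based adjacent duplicate removal:
  Read 'b': push. Stack: b
  Read 'c': push. Stack: bc
  Read 'a': push. Stack: bca
  Read 'a': matches stack top 'a' => pop. Stack: bc
  Read 'b': push. Stack: bcb
  Read 'd': push. Stack: bcbd
  Read 'a': push. Stack: bcbda
  Read 'a': matches stack top 'a' => pop. Stack: bcbd
  Read 'd': matches stack top 'd' => pop. Stack: bcb
  Read 'd': push. Stack: bcbd
Final stack: "bcbd" (length 4)

4


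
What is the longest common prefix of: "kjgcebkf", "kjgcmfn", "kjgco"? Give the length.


Words: kjgcebkf, kjgcmfn, kjgco
  Position 0: all 'k' => match
  Position 1: all 'j' => match
  Position 2: all 'g' => match
  Position 3: all 'c' => match
  Position 4: ('e', 'm', 'o') => mismatch, stop
LCP = "kjgc" (length 4)

4


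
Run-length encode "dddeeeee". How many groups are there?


Input: dddeeeee
Scanning for consecutive runs:
  Group 1: 'd' x 3 (positions 0-2)
  Group 2: 'e' x 5 (positions 3-7)
Total groups: 2

2


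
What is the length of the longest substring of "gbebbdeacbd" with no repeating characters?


Input: "gbebbdeacbd"
Sliding window (track last position of each char):
  Position 0 ('g'): window [0,0] length 1 -- new best
  Position 1 ('b'): window [0,1] length 2 -- new best
  Position 2 ('e'): window [0,2] length 3 -- new best
  Position 3 ('b'): repeat (last at 1), move window start to 2
  Position 3 ('b'): window [2,3] length 2
  Position 4 ('b'): repeat (last at 3), move window start to 4
  Position 4 ('b'): window [4,4] length 1
  Position 5 ('d'): window [4,5] length 2
  Position 6 ('e'): window [4,6] length 3
  Position 7 ('a'): window [4,7] length 4 -- new best
  Position 8 ('c'): window [4,8] length 5 -- new best
  Position 9 ('b'): repeat (last at 4), move window start to 5
  Position 9 ('b'): window [5,9] length 5
  Position 10 ('d'): repeat (last at 5), move window start to 6
  Position 10 ('d'): window [6,10] length 5
Longest substring with no repeats: "bdeac" with length 5

5


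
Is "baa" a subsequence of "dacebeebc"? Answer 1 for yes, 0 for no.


Check if "baa" is a subsequence of "dacebeebc"
Greedy scan:
  Position 0 ('d'): no match needed
  Position 1 ('a'): no match needed
  Position 2 ('c'): no match needed
  Position 3 ('e'): no match needed
  Position 4 ('b'): matches sub[0] = 'b'
  Position 5 ('e'): no match needed
  Position 6 ('e'): no match needed
  Position 7 ('b'): no match needed
  Position 8 ('c'): no match needed
Only matched 1/3 characters => not a subsequence

0


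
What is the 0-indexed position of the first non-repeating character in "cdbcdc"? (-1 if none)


Input: cdbcdc
Character frequencies:
  'b': 1
  'c': 3
  'd': 2
Scanning left to right for freq == 1:
  Position 0 ('c'): freq=3, skip
  Position 1 ('d'): freq=2, skip
  Position 2 ('b'): unique! => answer = 2

2


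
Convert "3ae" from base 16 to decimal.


Input: "3ae" in base 16
Positional expansion:
  Digit '3' (value 3) x 16^2 = 768
  Digit 'a' (value 10) x 16^1 = 160
  Digit 'e' (value 14) x 16^0 = 14
Sum = 942

942


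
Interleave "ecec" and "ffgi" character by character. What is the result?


Interleaving "ecec" and "ffgi":
  Position 0: 'e' from first, 'f' from second => "ef"
  Position 1: 'c' from first, 'f' from second => "cf"
  Position 2: 'e' from first, 'g' from second => "eg"
  Position 3: 'c' from first, 'i' from second => "ci"
Result: efcfegci

efcfegci


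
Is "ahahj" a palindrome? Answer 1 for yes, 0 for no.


Input: ahahj
Reversed: jhaha
  Compare pos 0 ('a') with pos 4 ('j'): MISMATCH
  Compare pos 1 ('h') with pos 3 ('h'): match
Result: not a palindrome

0


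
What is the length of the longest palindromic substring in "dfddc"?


Input: "dfddc"
Checking substrings for palindromes:
  [0:3] "dfd" (len 3) => palindrome
  [2:4] "dd" (len 2) => palindrome
Longest palindromic substring: "dfd" with length 3

3


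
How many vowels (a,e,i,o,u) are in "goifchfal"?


Input: goifchfal
Checking each character:
  'g' at position 0: consonant
  'o' at position 1: vowel (running total: 1)
  'i' at position 2: vowel (running total: 2)
  'f' at position 3: consonant
  'c' at position 4: consonant
  'h' at position 5: consonant
  'f' at position 6: consonant
  'a' at position 7: vowel (running total: 3)
  'l' at position 8: consonant
Total vowels: 3

3


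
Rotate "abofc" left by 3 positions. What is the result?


Input: "abofc", rotate left by 3
First 3 characters: "abo"
Remaining characters: "fc"
Concatenate remaining + first: "fc" + "abo" = "fcabo"

fcabo


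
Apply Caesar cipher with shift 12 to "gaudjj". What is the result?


Caesar cipher: shift "gaudjj" by 12
  'g' (pos 6) + 12 = pos 18 = 's'
  'a' (pos 0) + 12 = pos 12 = 'm'
  'u' (pos 20) + 12 = pos 6 = 'g'
  'd' (pos 3) + 12 = pos 15 = 'p'
  'j' (pos 9) + 12 = pos 21 = 'v'
  'j' (pos 9) + 12 = pos 21 = 'v'
Result: smgpvv

smgpvv


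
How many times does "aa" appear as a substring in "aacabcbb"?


Searching for "aa" in "aacabcbb"
Scanning each position:
  Position 0: "aa" => MATCH
  Position 1: "ac" => no
  Position 2: "ca" => no
  Position 3: "ab" => no
  Position 4: "bc" => no
  Position 5: "cb" => no
  Position 6: "bb" => no
Total occurrences: 1

1


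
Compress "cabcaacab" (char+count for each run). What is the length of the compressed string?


Input: cabcaacab
Runs:
  'c' x 1 => "c1"
  'a' x 1 => "a1"
  'b' x 1 => "b1"
  'c' x 1 => "c1"
  'a' x 2 => "a2"
  'c' x 1 => "c1"
  'a' x 1 => "a1"
  'b' x 1 => "b1"
Compressed: "c1a1b1c1a2c1a1b1"
Compressed length: 16

16


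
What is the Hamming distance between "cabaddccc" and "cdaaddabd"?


Comparing "cabaddccc" and "cdaaddabd" position by position:
  Position 0: 'c' vs 'c' => same
  Position 1: 'a' vs 'd' => differ
  Position 2: 'b' vs 'a' => differ
  Position 3: 'a' vs 'a' => same
  Position 4: 'd' vs 'd' => same
  Position 5: 'd' vs 'd' => same
  Position 6: 'c' vs 'a' => differ
  Position 7: 'c' vs 'b' => differ
  Position 8: 'c' vs 'd' => differ
Total differences (Hamming distance): 5

5


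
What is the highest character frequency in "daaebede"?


Input: daaebede
Character counts:
  'a': 2
  'b': 1
  'd': 2
  'e': 3
Maximum frequency: 3

3


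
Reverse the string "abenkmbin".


Input: abenkmbin
Reading characters right to left:
  Position 8: 'n'
  Position 7: 'i'
  Position 6: 'b'
  Position 5: 'm'
  Position 4: 'k'
  Position 3: 'n'
  Position 2: 'e'
  Position 1: 'b'
  Position 0: 'a'
Reversed: nibmkneba

nibmkneba


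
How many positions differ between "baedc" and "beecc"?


Comparing "baedc" and "beecc" position by position:
  Position 0: 'b' vs 'b' => same
  Position 1: 'a' vs 'e' => DIFFER
  Position 2: 'e' vs 'e' => same
  Position 3: 'd' vs 'c' => DIFFER
  Position 4: 'c' vs 'c' => same
Positions that differ: 2

2


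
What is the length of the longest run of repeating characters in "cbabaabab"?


Input: "cbabaabab"
Scanning for longest run:
  Position 1 ('b'): new char, reset run to 1
  Position 2 ('a'): new char, reset run to 1
  Position 3 ('b'): new char, reset run to 1
  Position 4 ('a'): new char, reset run to 1
  Position 5 ('a'): continues run of 'a', length=2
  Position 6 ('b'): new char, reset run to 1
  Position 7 ('a'): new char, reset run to 1
  Position 8 ('b'): new char, reset run to 1
Longest run: 'a' with length 2

2
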